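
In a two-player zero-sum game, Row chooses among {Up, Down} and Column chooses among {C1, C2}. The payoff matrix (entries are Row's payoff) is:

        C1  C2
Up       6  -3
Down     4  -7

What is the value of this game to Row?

Row minima: Up → -3, Down → -7; maximin = -3.
Column maxima: C1 → 6, C2 → -3; minimax = -3.
Since maximin = minimax = -3, there is a saddle point and the value is -3.

-3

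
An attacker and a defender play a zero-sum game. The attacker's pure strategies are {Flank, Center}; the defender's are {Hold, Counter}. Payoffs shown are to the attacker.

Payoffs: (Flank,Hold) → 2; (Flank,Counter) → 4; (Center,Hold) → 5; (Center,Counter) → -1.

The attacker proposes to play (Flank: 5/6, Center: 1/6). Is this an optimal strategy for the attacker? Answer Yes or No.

No

Against Hold this mix gives (5/6)·2 + (1/6)·5 = 5/2.
Against Counter this mix gives (5/6)·4 + (1/6)·(-1) = 19/6.
The defender will play Hold, holding the attacker to 5/2. Shifting weight toward the row that does better against Hold would raise this floor (the equalizing mix achieves 11/4 against both Hold and Counter), so the proposed strategy is not optimal.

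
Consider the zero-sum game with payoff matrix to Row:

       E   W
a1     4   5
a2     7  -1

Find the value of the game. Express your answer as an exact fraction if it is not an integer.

13/3

Row minima: a1 → 4, a2 → -1; maximin = 4.
Column maxima: E → 7, W → 5; minimax = 5.
4 ≠ 5, so there is no saddle point; optimal play is mixed.
Let Row play a1 with probability p. Expected payoff against E: 4p + 7(1−p) = −3p + 7; against W: 5p + (-1)(1−p) = 6p − 1.
Setting these equal: −3p + 7 = 6p − 1 ⇒ −9p = -8 ⇒ p = 8/9, and the value is (-3)·(8/9) + 7 = 13/3.
For Column: with q = P(E), equating a1's and a2's payoffs gives −q + 5 = 8q − 1 ⇒ q = 2/3.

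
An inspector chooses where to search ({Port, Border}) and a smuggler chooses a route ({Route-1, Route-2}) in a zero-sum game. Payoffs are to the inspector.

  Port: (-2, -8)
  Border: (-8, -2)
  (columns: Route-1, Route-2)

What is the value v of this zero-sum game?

Row minima: Port → -8, Border → -8; maximin = -8.
Column maxima: Route-1 → -2, Route-2 → -2; minimax = -2.
-8 ≠ -2, so there is no saddle point; optimal play is mixed.
Let the inspector play Port with probability p. Expected payoff against Route-1: (-2)p + (-8)(1−p) = 6p − 8; against Route-2: (-8)p + (-2)(1−p) = −6p − 2.
Setting these equal: 6p − 8 = −6p − 2 ⇒ 12p = 6 ⇒ p = 1/2, and the value is (6)·(1/2) − 8 = -5.
For the smuggler: with q = P(Route-1), equating Port's and Border's payoffs gives 6q − 8 = −6q − 2 ⇒ q = 1/2.

-5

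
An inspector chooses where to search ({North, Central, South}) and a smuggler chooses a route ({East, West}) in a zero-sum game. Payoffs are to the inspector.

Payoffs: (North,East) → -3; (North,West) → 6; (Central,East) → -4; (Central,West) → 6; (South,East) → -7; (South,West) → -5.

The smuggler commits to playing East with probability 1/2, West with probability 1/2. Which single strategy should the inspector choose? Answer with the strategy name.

North

Expected payoff of North: (1/2)·(-3) + (1/2)·6 = 3/2.
Expected payoff of Central: (1/2)·(-4) + (1/2)·6 = 1.
Expected payoff of South: (1/2)·(-7) + (1/2)·(-5) = -6.
The largest is 3/2, so the inspector's best response is North.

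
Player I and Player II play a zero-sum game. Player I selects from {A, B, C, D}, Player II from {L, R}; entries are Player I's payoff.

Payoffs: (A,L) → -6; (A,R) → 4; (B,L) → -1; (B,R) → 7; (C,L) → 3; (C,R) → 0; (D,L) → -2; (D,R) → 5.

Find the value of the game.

21/11

Row minima: A → -6, B → -1, C → 0, D → -2; maximin = 0.
Column maxima: L → 3, R → 7; minimax = 3.
0 ≠ 3, so there is no saddle point; optimal play is mixed.
A is strictly dominated by B, so Player I never plays it.
D is strictly dominated by B, so Player I never plays it.
On the remaining 2×2 (B, C vs L, R):
Let Player I play B with probability p. Expected payoff against L: (-1)p + 3(1−p) = −4p + 3; against R: 7p + 0(1−p) = 7p.
Setting these equal: −4p + 3 = 7p ⇒ −11p = -3 ⇒ p = 3/11, and the value is (-4)·(3/11) + 3 = 21/11.
For Player II: with q = P(L), equating B's and C's payoffs gives −8q + 7 = 3q ⇒ q = 7/11.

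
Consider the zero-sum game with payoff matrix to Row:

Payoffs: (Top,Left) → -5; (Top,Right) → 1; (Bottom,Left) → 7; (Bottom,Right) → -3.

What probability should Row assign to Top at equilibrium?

Row minima: Top → -5, Bottom → -3; maximin = -3.
Column maxima: Left → 7, Right → 1; minimax = 1.
-3 ≠ 1, so there is no saddle point; optimal play is mixed.
Let Row play Top with probability p. Expected payoff against Left: (-5)p + 7(1−p) = −12p + 7; against Right: 1p + (-3)(1−p) = 4p − 3.
Setting these equal: −12p + 7 = 4p − 3 ⇒ −16p = -10 ⇒ p = 5/8, and the value is (-12)·(5/8) + 7 = -1/2.
For Column: with q = P(Left), equating Top's and Bottom's payoffs gives −6q + 1 = 10q − 3 ⇒ q = 1/4.

5/8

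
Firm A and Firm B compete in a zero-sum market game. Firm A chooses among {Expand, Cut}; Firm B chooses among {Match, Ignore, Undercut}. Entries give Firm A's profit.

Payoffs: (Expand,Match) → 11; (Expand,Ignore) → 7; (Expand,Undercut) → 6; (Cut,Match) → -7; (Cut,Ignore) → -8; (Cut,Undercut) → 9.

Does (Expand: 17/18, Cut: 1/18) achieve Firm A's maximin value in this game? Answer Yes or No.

Yes

Against Match this mix gives (17/18)·11 + (1/18)·(-7) = 10.
Against Ignore this mix gives (17/18)·7 + (1/18)·(-8) = 37/6.
Against Undercut this mix gives (17/18)·6 + (1/18)·9 = 37/6.
All of Firm B's active replies (Ignore, Undercut) yield 37/6, and no column does worse for Firm A. The mix makes Firm B indifferent and guarantees 37/6, so it is optimal.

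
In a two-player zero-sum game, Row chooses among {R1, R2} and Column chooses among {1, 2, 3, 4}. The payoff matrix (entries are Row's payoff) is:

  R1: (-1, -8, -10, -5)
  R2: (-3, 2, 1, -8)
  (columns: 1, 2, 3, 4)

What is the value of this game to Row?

Row minima: R1 → -10, R2 → -8; maximin = -8.
Column maxima: 1 → -1, 2 → 2, 3 → 1, 4 → -5; minimax = -5.
-8 ≠ -5, so there is no saddle point; optimal play is mixed.
1 is strictly dominated by 4 (it gives Row strictly more in every row), so Column never plays it.
2 is strictly dominated by 3 (it gives Row strictly more in every row), so Column never plays it.
On the remaining 2×2 (R1, R2 vs 3, 4):
Let Row play R1 with probability p. Expected payoff against 3: (-10)p + 1(1−p) = −11p + 1; against 4: (-5)p + (-8)(1−p) = 3p − 8.
Setting these equal: −11p + 1 = 3p − 8 ⇒ −14p = -9 ⇒ p = 9/14, and the value is (-11)·(9/14) + 1 = -85/14.
For Column: with q = P(3), equating R1's and R2's payoffs gives −5q − 5 = 9q − 8 ⇒ q = 3/14.

-85/14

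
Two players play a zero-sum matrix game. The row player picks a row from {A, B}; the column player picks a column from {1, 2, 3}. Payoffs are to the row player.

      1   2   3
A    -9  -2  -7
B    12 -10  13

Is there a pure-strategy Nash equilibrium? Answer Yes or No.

Row minima: A → -9, B → -10; maximin = -9.
Column maxima: 1 → 12, 2 → -2, 3 → 13; minimax = -2.
-9 ≠ -2, so no pure-strategy equilibrium exists.

No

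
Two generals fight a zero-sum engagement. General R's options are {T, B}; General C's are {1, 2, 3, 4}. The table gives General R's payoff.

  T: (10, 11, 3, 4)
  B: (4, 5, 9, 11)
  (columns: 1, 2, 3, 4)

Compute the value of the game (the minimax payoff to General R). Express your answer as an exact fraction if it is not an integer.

13/2

Row minima: T → 3, B → 4; maximin = 4.
Column maxima: 1 → 10, 2 → 11, 3 → 9, 4 → 11; minimax = 9.
4 ≠ 9, so there is no saddle point; optimal play is mixed.
2 is strictly dominated by 1 (it gives General R strictly more in every row), so General C never plays it.
4 is strictly dominated by 3 (it gives General R strictly more in every row), so General C never plays it.
On the remaining 2×2 (T, B vs 1, 3):
Let General R play T with probability p. Expected payoff against 1: 10p + 4(1−p) = 6p + 4; against 3: 3p + 9(1−p) = −6p + 9.
Setting these equal: 6p + 4 = −6p + 9 ⇒ 12p = 5 ⇒ p = 5/12, and the value is (6)·(5/12) + 4 = 13/2.
For General C: with q = P(1), equating T's and B's payoffs gives 7q + 3 = −5q + 9 ⇒ q = 1/2.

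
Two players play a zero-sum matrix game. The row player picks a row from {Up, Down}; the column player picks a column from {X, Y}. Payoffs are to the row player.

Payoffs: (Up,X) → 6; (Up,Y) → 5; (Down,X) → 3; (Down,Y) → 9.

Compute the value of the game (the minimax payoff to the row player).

Row minima: Up → 5, Down → 3; maximin = 5.
Column maxima: X → 6, Y → 9; minimax = 6.
5 ≠ 6, so there is no saddle point; optimal play is mixed.
Let the row player play Up with probability p. Expected payoff against X: 6p + 3(1−p) = 3p + 3; against Y: 5p + 9(1−p) = −4p + 9.
Setting these equal: 3p + 3 = −4p + 9 ⇒ 7p = 6 ⇒ p = 6/7, and the value is (3)·(6/7) + 3 = 39/7.
For the column player: with q = P(X), equating Up's and Down's payoffs gives q + 5 = −6q + 9 ⇒ q = 4/7.

39/7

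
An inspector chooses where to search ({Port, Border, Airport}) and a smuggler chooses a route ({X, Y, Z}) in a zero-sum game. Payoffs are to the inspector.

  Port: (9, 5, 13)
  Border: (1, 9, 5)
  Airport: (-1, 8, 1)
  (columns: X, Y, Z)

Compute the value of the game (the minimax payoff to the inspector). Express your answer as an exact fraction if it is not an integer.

19/3

Row minima: Port → 5, Border → 1, Airport → -1; maximin = 5.
Column maxima: X → 9, Y → 9, Z → 13; minimax = 9.
5 ≠ 9, so there is no saddle point; optimal play is mixed.
Airport is strictly dominated by Border, so the inspector never plays it.
Z is strictly dominated by X (it gives the inspector strictly more in every row), so the smuggler never plays it.
On the remaining 2×2 (Port, Border vs X, Y):
Let the inspector play Port with probability p. Expected payoff against X: 9p + 1(1−p) = 8p + 1; against Y: 5p + 9(1−p) = −4p + 9.
Setting these equal: 8p + 1 = −4p + 9 ⇒ 12p = 8 ⇒ p = 2/3, and the value is (8)·(2/3) + 1 = 19/3.
For the smuggler: with q = P(X), equating Port's and Border's payoffs gives 4q + 5 = −8q + 9 ⇒ q = 1/3.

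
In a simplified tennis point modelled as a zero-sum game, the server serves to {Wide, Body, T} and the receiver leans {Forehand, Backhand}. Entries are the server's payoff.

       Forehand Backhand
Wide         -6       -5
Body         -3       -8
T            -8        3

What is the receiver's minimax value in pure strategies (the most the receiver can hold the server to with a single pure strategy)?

-3

Column maxima: Forehand → -3, Backhand → 3.
The smallest of these is -3.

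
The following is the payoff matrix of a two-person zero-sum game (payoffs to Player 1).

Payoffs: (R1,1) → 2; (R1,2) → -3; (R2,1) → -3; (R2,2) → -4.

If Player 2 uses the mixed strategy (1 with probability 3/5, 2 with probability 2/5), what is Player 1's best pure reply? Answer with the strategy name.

R1

Expected payoff of R1: (3/5)·2 + (2/5)·(-3) = 0.
Expected payoff of R2: (3/5)·(-3) + (2/5)·(-4) = -17/5.
The largest is 0, so Player 1's best response is R1.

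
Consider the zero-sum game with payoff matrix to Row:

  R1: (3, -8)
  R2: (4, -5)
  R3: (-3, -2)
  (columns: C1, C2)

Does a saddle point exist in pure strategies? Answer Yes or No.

No

Row minima: R1 → -8, R2 → -5, R3 → -3; maximin = -3.
Column maxima: C1 → 4, C2 → -2; minimax = -2.
-3 ≠ -2, so no pure-strategy equilibrium exists.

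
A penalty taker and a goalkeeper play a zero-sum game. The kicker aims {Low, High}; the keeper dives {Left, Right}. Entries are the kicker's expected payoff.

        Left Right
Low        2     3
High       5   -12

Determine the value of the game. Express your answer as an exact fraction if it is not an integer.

13/6

Row minima: Low → 2, High → -12; maximin = 2.
Column maxima: Left → 5, Right → 3; minimax = 3.
2 ≠ 3, so there is no saddle point; optimal play is mixed.
Let the kicker play Low with probability p. Expected payoff against Left: 2p + 5(1−p) = −3p + 5; against Right: 3p + (-12)(1−p) = 15p − 12.
Setting these equal: −3p + 5 = 15p − 12 ⇒ −18p = -17 ⇒ p = 17/18, and the value is (-3)·(17/18) + 5 = 13/6.
For the keeper: with q = P(Left), equating Low's and High's payoffs gives −q + 3 = 17q − 12 ⇒ q = 5/6.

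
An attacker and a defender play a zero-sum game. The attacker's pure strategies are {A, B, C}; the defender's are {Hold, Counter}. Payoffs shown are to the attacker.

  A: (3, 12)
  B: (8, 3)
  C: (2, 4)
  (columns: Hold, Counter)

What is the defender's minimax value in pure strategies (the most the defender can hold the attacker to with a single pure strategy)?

Column maxima: Hold → 8, Counter → 12.
The smallest of these is 8.

8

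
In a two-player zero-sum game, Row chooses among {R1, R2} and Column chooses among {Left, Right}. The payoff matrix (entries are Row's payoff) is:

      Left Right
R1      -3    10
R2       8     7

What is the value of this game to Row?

101/14

Row minima: R1 → -3, R2 → 7; maximin = 7.
Column maxima: Left → 8, Right → 10; minimax = 8.
7 ≠ 8, so there is no saddle point; optimal play is mixed.
Let Row play R1 with probability p. Expected payoff against Left: (-3)p + 8(1−p) = −11p + 8; against Right: 10p + 7(1−p) = 3p + 7.
Setting these equal: −11p + 8 = 3p + 7 ⇒ −14p = -1 ⇒ p = 1/14, and the value is (-11)·(1/14) + 8 = 101/14.
For Column: with q = P(Left), equating R1's and R2's payoffs gives −13q + 10 = q + 7 ⇒ q = 3/14.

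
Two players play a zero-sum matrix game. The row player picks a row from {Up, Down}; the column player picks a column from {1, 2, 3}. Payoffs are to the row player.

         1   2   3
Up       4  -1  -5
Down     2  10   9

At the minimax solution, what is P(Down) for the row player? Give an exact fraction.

9/16

Row minima: Up → -5, Down → 2; maximin = 2.
Column maxima: 1 → 4, 2 → 10, 3 → 9; minimax = 4.
2 ≠ 4, so there is no saddle point; optimal play is mixed.
2 is strictly dominated by 3 (it gives the row player strictly more in every row), so the column player never plays it.
On the remaining 2×2 (Up, Down vs 1, 3):
Let the row player play Up with probability p. Expected payoff against 1: 4p + 2(1−p) = 2p + 2; against 3: (-5)p + 9(1−p) = −14p + 9.
Setting these equal: 2p + 2 = −14p + 9 ⇒ 16p = 7 ⇒ p = 7/16, and the value is (2)·(7/16) + 2 = 23/8.
For the column player: with q = P(1), equating Up's and Down's payoffs gives 9q − 5 = −7q + 9 ⇒ q = 7/8.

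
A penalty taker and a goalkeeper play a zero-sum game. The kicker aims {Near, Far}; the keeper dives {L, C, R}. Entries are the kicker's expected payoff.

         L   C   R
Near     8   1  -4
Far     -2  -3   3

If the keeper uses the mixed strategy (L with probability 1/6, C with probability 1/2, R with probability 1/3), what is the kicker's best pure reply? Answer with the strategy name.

Near

Expected payoff of Near: (1/6)·8 + (1/2)·1 + (1/3)·(-4) = 1/2.
Expected payoff of Far: (1/6)·(-2) + (1/2)·(-3) + (1/3)·3 = -5/6.
The largest is 1/2, so the kicker's best response is Near.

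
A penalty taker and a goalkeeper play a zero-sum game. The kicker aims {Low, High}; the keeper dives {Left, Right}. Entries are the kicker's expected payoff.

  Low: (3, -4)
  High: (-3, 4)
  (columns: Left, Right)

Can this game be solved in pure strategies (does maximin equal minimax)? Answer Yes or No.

Row minima: Low → -4, High → -3; maximin = -3.
Column maxima: Left → 3, Right → 4; minimax = 3.
-3 ≠ 3, so no pure-strategy equilibrium exists.

No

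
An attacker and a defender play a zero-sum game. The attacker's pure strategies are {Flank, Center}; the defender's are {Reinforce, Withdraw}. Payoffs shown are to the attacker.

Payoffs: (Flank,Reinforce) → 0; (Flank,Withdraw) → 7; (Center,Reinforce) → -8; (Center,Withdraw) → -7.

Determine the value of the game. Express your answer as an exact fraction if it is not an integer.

Row minima: Flank → 0, Center → -8; maximin = 0.
Column maxima: Reinforce → 0, Withdraw → 7; minimax = 0.
Since maximin = minimax = 0, there is a saddle point and the value is 0.

0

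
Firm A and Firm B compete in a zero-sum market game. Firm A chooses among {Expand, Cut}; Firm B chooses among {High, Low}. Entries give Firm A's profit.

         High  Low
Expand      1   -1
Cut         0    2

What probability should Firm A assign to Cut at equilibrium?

1/2

Row minima: Expand → -1, Cut → 0; maximin = 0.
Column maxima: High → 1, Low → 2; minimax = 1.
0 ≠ 1, so there is no saddle point; optimal play is mixed.
Let Firm A play Expand with probability p. Expected payoff against High: 1p + 0(1−p) = p; against Low: (-1)p + 2(1−p) = −3p + 2.
Setting these equal: p = −3p + 2 ⇒ 4p = 2 ⇒ p = 1/2, and the value is (1)·(1/2) = 1/2.
For Firm B: with q = P(High), equating Expand's and Cut's payoffs gives 2q − 1 = −2q + 2 ⇒ q = 3/4.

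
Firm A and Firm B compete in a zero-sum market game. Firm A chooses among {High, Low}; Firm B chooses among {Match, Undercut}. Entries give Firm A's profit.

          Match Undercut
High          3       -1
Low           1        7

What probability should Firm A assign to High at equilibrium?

3/5

Row minima: High → -1, Low → 1; maximin = 1.
Column maxima: Match → 3, Undercut → 7; minimax = 3.
1 ≠ 3, so there is no saddle point; optimal play is mixed.
Let Firm A play High with probability p. Expected payoff against Match: 3p + 1(1−p) = 2p + 1; against Undercut: (-1)p + 7(1−p) = −8p + 7.
Setting these equal: 2p + 1 = −8p + 7 ⇒ 10p = 6 ⇒ p = 3/5, and the value is (2)·(3/5) + 1 = 11/5.
For Firm B: with q = P(Match), equating High's and Low's payoffs gives 4q − 1 = −6q + 7 ⇒ q = 4/5.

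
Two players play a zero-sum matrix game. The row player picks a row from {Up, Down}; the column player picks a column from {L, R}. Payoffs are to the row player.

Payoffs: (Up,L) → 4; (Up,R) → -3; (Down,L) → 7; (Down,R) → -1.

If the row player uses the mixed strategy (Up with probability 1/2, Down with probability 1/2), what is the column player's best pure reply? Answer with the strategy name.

R

If the column player plays L, the row player's expected payoff is (1/2)·4 + (1/2)·7 = 11/2.
If the column player plays R, the row player's expected payoff is (1/2)·(-3) + (1/2)·(-1) = -2.
The column player minimizes the row player's payoff; the smallest is -2, so the best response is R.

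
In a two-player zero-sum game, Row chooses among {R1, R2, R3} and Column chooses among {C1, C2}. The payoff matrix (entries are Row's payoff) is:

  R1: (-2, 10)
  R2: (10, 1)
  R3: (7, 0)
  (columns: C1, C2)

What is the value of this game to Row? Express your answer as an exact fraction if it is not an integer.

Row minima: R1 → -2, R2 → 1, R3 → 0; maximin = 1.
Column maxima: C1 → 10, C2 → 10; minimax = 10.
1 ≠ 10, so there is no saddle point; optimal play is mixed.
R3 is strictly dominated by R2, so Row never plays it.
On the remaining 2×2 (R1, R2 vs C1, C2):
Let Row play R1 with probability p. Expected payoff against C1: (-2)p + 10(1−p) = −12p + 10; against C2: 10p + 1(1−p) = 9p + 1.
Setting these equal: −12p + 10 = 9p + 1 ⇒ −21p = -9 ⇒ p = 3/7, and the value is (-12)·(3/7) + 10 = 34/7.
For Column: with q = P(C1), equating R1's and R2's payoffs gives −12q + 10 = 9q + 1 ⇒ q = 3/7.

34/7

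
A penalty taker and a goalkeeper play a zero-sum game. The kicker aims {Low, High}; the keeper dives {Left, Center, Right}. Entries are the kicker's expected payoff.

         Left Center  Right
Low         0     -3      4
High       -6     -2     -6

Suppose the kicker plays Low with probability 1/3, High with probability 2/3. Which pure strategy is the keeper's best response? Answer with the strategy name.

Left

If the keeper plays Left, the kicker's expected payoff is (1/3)·0 + (2/3)·(-6) = -4.
If the keeper plays Center, the kicker's expected payoff is (1/3)·(-3) + (2/3)·(-2) = -7/3.
If the keeper plays Right, the kicker's expected payoff is (1/3)·4 + (2/3)·(-6) = -8/3.
The keeper minimizes the kicker's payoff; the smallest is -4, so the best response is Left.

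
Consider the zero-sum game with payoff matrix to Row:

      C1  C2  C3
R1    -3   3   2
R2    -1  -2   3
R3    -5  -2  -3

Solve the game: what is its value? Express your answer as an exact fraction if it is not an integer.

-9/7

Row minima: R1 → -3, R2 → -2, R3 → -5; maximin = -2.
Column maxima: C1 → -1, C2 → 3, C3 → 3; minimax = -1.
-2 ≠ -1, so there is no saddle point; optimal play is mixed.
R3 is strictly dominated by R1, so Row never plays it.
C3 is strictly dominated by C1 (it gives Row strictly more in every row), so Column never plays it.
On the remaining 2×2 (R1, R2 vs C1, C2):
Let Row play R1 with probability p. Expected payoff against C1: (-3)p + (-1)(1−p) = −2p − 1; against C2: 3p + (-2)(1−p) = 5p − 2.
Setting these equal: −2p − 1 = 5p − 2 ⇒ −7p = -1 ⇒ p = 1/7, and the value is (-2)·(1/7) − 1 = -9/7.
For Column: with q = P(C1), equating R1's and R2's payoffs gives −6q + 3 = q − 2 ⇒ q = 5/7.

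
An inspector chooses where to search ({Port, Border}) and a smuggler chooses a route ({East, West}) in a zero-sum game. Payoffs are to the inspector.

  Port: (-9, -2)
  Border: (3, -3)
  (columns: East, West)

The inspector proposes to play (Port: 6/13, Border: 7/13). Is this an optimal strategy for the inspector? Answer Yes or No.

Against East this mix gives (6/13)·(-9) + (7/13)·3 = -33/13.
Against West this mix gives (6/13)·(-2) + (7/13)·(-3) = -33/13.
All of the smuggler's active replies (East, West) yield -33/13, and no column does worse for the inspector. The mix makes the smuggler indifferent and guarantees -33/13, so it is optimal.

Yes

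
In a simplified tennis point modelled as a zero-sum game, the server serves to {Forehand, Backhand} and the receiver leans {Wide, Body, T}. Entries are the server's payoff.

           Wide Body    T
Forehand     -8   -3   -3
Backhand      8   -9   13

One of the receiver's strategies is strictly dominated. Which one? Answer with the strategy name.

T

Wide holds the server's payoff strictly below T in every row: -8 < -3, 8 < 13.
So T is strictly dominated for the receiver.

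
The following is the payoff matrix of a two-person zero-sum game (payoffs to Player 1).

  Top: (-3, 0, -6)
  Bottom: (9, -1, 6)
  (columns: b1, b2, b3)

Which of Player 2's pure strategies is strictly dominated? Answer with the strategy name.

b1

b3 holds Player 1's payoff strictly below b1 in every row: -6 < -3, 6 < 9.
So b1 is strictly dominated for Player 2.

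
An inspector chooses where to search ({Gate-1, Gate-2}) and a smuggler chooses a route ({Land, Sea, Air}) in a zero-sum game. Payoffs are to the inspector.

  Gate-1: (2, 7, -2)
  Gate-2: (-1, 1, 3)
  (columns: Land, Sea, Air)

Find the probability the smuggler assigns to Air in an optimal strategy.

Row minima: Gate-1 → -2, Gate-2 → -1; maximin = -1.
Column maxima: Land → 2, Sea → 7, Air → 3; minimax = 2.
-1 ≠ 2, so there is no saddle point; optimal play is mixed.
Sea is strictly dominated by Land (it gives the inspector strictly more in every row), so the smuggler never plays it.
On the remaining 2×2 (Gate-1, Gate-2 vs Land, Air):
Let the inspector play Gate-1 with probability p. Expected payoff against Land: 2p + (-1)(1−p) = 3p − 1; against Air: (-2)p + 3(1−p) = −5p + 3.
Setting these equal: 3p − 1 = −5p + 3 ⇒ 8p = 4 ⇒ p = 1/2, and the value is (3)·(1/2) − 1 = 1/2.
For the smuggler: with q = P(Land), equating Gate-1's and Gate-2's payoffs gives 4q − 2 = −4q + 3 ⇒ q = 5/8.

3/8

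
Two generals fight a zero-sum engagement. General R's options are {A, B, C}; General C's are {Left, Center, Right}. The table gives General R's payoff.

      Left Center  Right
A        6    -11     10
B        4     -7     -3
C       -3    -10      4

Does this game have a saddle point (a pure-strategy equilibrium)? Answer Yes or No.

Row minima: A → -11, B → -7, C → -10; maximin = -7.
Column maxima: Left → 6, Center → -7, Right → 10; minimax = -7.
maximin = minimax = -7, so a saddle point exists.

Yes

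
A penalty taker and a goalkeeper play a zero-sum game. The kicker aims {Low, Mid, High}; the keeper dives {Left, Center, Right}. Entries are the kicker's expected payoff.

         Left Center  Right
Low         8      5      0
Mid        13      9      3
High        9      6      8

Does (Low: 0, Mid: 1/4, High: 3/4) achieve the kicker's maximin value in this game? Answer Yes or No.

Against Left this mix gives (1/4)·13 + (3/4)·9 = 10.
Against Center this mix gives (1/4)·9 + (3/4)·6 = 27/4.
Against Right this mix gives (1/4)·3 + (3/4)·8 = 27/4.
All of the keeper's active replies (Center, Right) yield 27/4, and no column does worse for the kicker. The mix makes the keeper indifferent and guarantees 27/4, so it is optimal.

Yes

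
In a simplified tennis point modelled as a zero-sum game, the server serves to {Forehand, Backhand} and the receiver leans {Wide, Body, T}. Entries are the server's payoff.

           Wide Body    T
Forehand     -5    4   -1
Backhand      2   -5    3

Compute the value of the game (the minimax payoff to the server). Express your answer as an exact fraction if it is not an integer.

Row minima: Forehand → -5, Backhand → -5; maximin = -5.
Column maxima: Wide → 2, Body → 4, T → 3; minimax = 2.
-5 ≠ 2, so there is no saddle point; optimal play is mixed.
T is strictly dominated by Wide (it gives the server strictly more in every row), so the receiver never plays it.
On the remaining 2×2 (Forehand, Backhand vs Wide, Body):
Let the server play Forehand with probability p. Expected payoff against Wide: (-5)p + 2(1−p) = −7p + 2; against Body: 4p + (-5)(1−p) = 9p − 5.
Setting these equal: −7p + 2 = 9p − 5 ⇒ −16p = -7 ⇒ p = 7/16, and the value is (-7)·(7/16) + 2 = -17/16.
For the receiver: with q = P(Wide), equating Forehand's and Backhand's payoffs gives −9q + 4 = 7q − 5 ⇒ q = 9/16.

-17/16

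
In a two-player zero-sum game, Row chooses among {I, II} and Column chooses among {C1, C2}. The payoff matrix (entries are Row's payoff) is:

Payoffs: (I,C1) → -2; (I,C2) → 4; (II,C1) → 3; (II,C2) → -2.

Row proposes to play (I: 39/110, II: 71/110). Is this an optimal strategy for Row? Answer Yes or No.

Against C1 this mix gives (39/110)·(-2) + (71/110)·3 = 27/22.
Against C2 this mix gives (39/110)·4 + (71/110)·(-2) = 7/55.
Column will play C2, holding Row to 7/55. Shifting weight toward the row that does better against C2 would raise this floor (the equalizing mix achieves 8/11 against both C2 and C1), so the proposed strategy is not optimal.

No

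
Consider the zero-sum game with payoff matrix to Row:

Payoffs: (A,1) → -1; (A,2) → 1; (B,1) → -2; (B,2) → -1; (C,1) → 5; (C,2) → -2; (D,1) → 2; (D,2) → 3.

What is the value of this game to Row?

19/8

Row minima: A → -1, B → -2, C → -2, D → 2; maximin = 2.
Column maxima: 1 → 5, 2 → 3; minimax = 3.
2 ≠ 3, so there is no saddle point; optimal play is mixed.
A is strictly dominated by D, so Row never plays it.
B is strictly dominated by D, so Row never plays it.
On the remaining 2×2 (C, D vs 1, 2):
Let Row play C with probability p. Expected payoff against 1: 5p + 2(1−p) = 3p + 2; against 2: (-2)p + 3(1−p) = −5p + 3.
Setting these equal: 3p + 2 = −5p + 3 ⇒ 8p = 1 ⇒ p = 1/8, and the value is (3)·(1/8) + 2 = 19/8.
For Column: with q = P(1), equating C's and D's payoffs gives 7q − 2 = −q + 3 ⇒ q = 5/8.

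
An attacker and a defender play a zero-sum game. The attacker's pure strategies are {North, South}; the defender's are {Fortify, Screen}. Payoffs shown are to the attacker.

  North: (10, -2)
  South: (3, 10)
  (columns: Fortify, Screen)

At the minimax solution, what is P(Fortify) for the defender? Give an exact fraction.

Row minima: North → -2, South → 3; maximin = 3.
Column maxima: Fortify → 10, Screen → 10; minimax = 10.
3 ≠ 10, so there is no saddle point; optimal play is mixed.
Let the attacker play North with probability p. Expected payoff against Fortify: 10p + 3(1−p) = 7p + 3; against Screen: (-2)p + 10(1−p) = −12p + 10.
Setting these equal: 7p + 3 = −12p + 10 ⇒ 19p = 7 ⇒ p = 7/19, and the value is (7)·(7/19) + 3 = 106/19.
For the defender: with q = P(Fortify), equating North's and South's payoffs gives 12q − 2 = −7q + 10 ⇒ q = 12/19.

12/19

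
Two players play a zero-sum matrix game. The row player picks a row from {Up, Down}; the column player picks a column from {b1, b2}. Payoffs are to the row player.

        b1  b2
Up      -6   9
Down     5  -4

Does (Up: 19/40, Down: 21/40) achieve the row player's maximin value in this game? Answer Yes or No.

Against b1 this mix gives (19/40)·(-6) + (21/40)·5 = -9/40.
Against b2 this mix gives (19/40)·9 + (21/40)·(-4) = 87/40.
The column player will play b1, holding the row player to -9/40. Shifting weight toward the row that does better against b1 would raise this floor (the equalizing mix achieves 7/8 against both b1 and b2), so the proposed strategy is not optimal.

No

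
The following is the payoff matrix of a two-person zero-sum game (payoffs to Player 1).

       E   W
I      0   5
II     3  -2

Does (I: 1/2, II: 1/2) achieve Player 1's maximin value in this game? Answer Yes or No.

Against E this mix gives (1/2)·0 + (1/2)·3 = 3/2.
Against W this mix gives (1/2)·5 + (1/2)·(-2) = 3/2.
All of Player 2's active replies (E, W) yield 3/2, and no column does worse for Player 1. The mix makes Player 2 indifferent and guarantees 3/2, so it is optimal.

Yes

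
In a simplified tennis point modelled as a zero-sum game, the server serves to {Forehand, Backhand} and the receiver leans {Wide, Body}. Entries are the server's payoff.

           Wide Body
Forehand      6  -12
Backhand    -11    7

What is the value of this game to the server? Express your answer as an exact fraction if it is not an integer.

Row minima: Forehand → -12, Backhand → -11; maximin = -11.
Column maxima: Wide → 6, Body → 7; minimax = 6.
-11 ≠ 6, so there is no saddle point; optimal play is mixed.
Let the server play Forehand with probability p. Expected payoff against Wide: 6p + (-11)(1−p) = 17p − 11; against Body: (-12)p + 7(1−p) = −19p + 7.
Setting these equal: 17p − 11 = −19p + 7 ⇒ 36p = 18 ⇒ p = 1/2, and the value is (17)·(1/2) − 11 = -5/2.
For the receiver: with q = P(Wide), equating Forehand's and Backhand's payoffs gives 18q − 12 = −18q + 7 ⇒ q = 19/36.

-5/2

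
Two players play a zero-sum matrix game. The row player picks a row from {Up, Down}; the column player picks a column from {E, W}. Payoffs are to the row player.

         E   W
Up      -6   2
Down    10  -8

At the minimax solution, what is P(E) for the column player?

5/13

Row minima: Up → -6, Down → -8; maximin = -6.
Column maxima: E → 10, W → 2; minimax = 2.
-6 ≠ 2, so there is no saddle point; optimal play is mixed.
Let the row player play Up with probability p. Expected payoff against E: (-6)p + 10(1−p) = −16p + 10; against W: 2p + (-8)(1−p) = 10p − 8.
Setting these equal: −16p + 10 = 10p − 8 ⇒ −26p = -18 ⇒ p = 9/13, and the value is (-16)·(9/13) + 10 = -14/13.
For the column player: with q = P(E), equating Up's and Down's payoffs gives −8q + 2 = 18q − 8 ⇒ q = 5/13.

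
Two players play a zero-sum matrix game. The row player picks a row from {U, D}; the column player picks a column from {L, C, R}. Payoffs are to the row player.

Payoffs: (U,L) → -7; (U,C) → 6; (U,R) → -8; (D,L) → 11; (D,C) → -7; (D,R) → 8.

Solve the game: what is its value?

-8/29

Row minima: U → -8, D → -7; maximin = -7.
Column maxima: L → 11, C → 6, R → 8; minimax = 6.
-7 ≠ 6, so there is no saddle point; optimal play is mixed.
L is strictly dominated by R (it gives the row player strictly more in every row), so the column player never plays it.
On the remaining 2×2 (U, D vs C, R):
Let the row player play U with probability p. Expected payoff against C: 6p + (-7)(1−p) = 13p − 7; against R: (-8)p + 8(1−p) = −16p + 8.
Setting these equal: 13p − 7 = −16p + 8 ⇒ 29p = 15 ⇒ p = 15/29, and the value is (13)·(15/29) − 7 = -8/29.
For the column player: with q = P(C), equating U's and D's payoffs gives 14q − 8 = −15q + 8 ⇒ q = 16/29.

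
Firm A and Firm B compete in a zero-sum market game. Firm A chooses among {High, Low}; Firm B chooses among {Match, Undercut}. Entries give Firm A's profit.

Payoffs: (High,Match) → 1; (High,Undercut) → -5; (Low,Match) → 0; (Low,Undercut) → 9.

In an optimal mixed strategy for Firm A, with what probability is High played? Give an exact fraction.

3/5

Row minima: High → -5, Low → 0; maximin = 0.
Column maxima: Match → 1, Undercut → 9; minimax = 1.
0 ≠ 1, so there is no saddle point; optimal play is mixed.
Let Firm A play High with probability p. Expected payoff against Match: 1p + 0(1−p) = p; against Undercut: (-5)p + 9(1−p) = −14p + 9.
Setting these equal: p = −14p + 9 ⇒ 15p = 9 ⇒ p = 3/5, and the value is (1)·(3/5) = 3/5.
For Firm B: with q = P(Match), equating High's and Low's payoffs gives 6q − 5 = −9q + 9 ⇒ q = 14/15.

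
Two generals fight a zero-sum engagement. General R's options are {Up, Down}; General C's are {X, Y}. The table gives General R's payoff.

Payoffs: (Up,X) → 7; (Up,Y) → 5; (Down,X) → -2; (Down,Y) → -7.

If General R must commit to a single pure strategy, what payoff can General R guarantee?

5

Row minima: Up → 5, Down → -7.
The best of these is 5.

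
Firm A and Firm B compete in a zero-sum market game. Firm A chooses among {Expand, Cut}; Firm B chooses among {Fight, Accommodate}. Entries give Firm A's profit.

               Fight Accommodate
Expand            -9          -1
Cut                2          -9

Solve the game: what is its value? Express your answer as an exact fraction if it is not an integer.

Row minima: Expand → -9, Cut → -9; maximin = -9.
Column maxima: Fight → 2, Accommodate → -1; minimax = -1.
-9 ≠ -1, so there is no saddle point; optimal play is mixed.
Let Firm A play Expand with probability p. Expected payoff against Fight: (-9)p + 2(1−p) = −11p + 2; against Accommodate: (-1)p + (-9)(1−p) = 8p − 9.
Setting these equal: −11p + 2 = 8p − 9 ⇒ −19p = -11 ⇒ p = 11/19, and the value is (-11)·(11/19) + 2 = -83/19.
For Firm B: with q = P(Fight), equating Expand's and Cut's payoffs gives −8q − 1 = 11q − 9 ⇒ q = 8/19.

-83/19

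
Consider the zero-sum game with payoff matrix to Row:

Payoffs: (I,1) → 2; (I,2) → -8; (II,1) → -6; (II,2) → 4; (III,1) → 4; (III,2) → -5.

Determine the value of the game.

Row minima: I → -8, II → -6, III → -5; maximin = -5.
Column maxima: 1 → 4, 2 → 4; minimax = 4.
-5 ≠ 4, so there is no saddle point; optimal play is mixed.
I is strictly dominated by III, so Row never plays it.
On the remaining 2×2 (II, III vs 1, 2):
Let Row play II with probability p. Expected payoff against 1: (-6)p + 4(1−p) = −10p + 4; against 2: 4p + (-5)(1−p) = 9p − 5.
Setting these equal: −10p + 4 = 9p − 5 ⇒ −19p = -9 ⇒ p = 9/19, and the value is (-10)·(9/19) + 4 = -14/19.
For Column: with q = P(1), equating II's and III's payoffs gives −10q + 4 = 9q − 5 ⇒ q = 9/19.

-14/19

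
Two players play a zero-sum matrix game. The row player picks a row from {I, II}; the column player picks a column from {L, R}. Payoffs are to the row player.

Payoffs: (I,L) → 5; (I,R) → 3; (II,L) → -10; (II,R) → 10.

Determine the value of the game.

Row minima: I → 3, II → -10; maximin = 3.
Column maxima: L → 5, R → 10; minimax = 5.
3 ≠ 5, so there is no saddle point; optimal play is mixed.
Let the row player play I with probability p. Expected payoff against L: 5p + (-10)(1−p) = 15p − 10; against R: 3p + 10(1−p) = −7p + 10.
Setting these equal: 15p − 10 = −7p + 10 ⇒ 22p = 20 ⇒ p = 10/11, and the value is (15)·(10/11) − 10 = 40/11.
For the column player: with q = P(L), equating I's and II's payoffs gives 2q + 3 = −20q + 10 ⇒ q = 7/22.

40/11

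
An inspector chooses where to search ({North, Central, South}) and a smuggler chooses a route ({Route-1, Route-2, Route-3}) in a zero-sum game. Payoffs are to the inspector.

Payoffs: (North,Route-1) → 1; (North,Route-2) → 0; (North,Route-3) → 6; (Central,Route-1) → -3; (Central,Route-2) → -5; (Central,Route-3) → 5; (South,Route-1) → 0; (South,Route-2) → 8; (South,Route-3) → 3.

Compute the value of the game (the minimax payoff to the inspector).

Row minima: North → 0, Central → -5, South → 0; maximin = 0.
Column maxima: Route-1 → 1, Route-2 → 8, Route-3 → 6; minimax = 1.
0 ≠ 1, so there is no saddle point; optimal play is mixed.
Central is strictly dominated by North, so the inspector never plays it.
Route-3 is strictly dominated by Route-1 (it gives the inspector strictly more in every row), so the smuggler never plays it.
On the remaining 2×2 (North, South vs Route-1, Route-2):
Let the inspector play North with probability p. Expected payoff against Route-1: 1p + 0(1−p) = p; against Route-2: 0p + 8(1−p) = −8p + 8.
Setting these equal: p = −8p + 8 ⇒ 9p = 8 ⇒ p = 8/9, and the value is (1)·(8/9) = 8/9.
For the smuggler: with q = P(Route-1), equating North's and South's payoffs gives q = −8q + 8 ⇒ q = 8/9.

8/9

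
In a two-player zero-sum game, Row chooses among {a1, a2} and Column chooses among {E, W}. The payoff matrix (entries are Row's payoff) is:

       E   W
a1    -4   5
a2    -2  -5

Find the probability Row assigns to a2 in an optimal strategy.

Row minima: a1 → -4, a2 → -5; maximin = -4.
Column maxima: E → -2, W → 5; minimax = -2.
-4 ≠ -2, so there is no saddle point; optimal play is mixed.
Let Row play a1 with probability p. Expected payoff against E: (-4)p + (-2)(1−p) = −2p − 2; against W: 5p + (-5)(1−p) = 10p − 5.
Setting these equal: −2p − 2 = 10p − 5 ⇒ −12p = -3 ⇒ p = 1/4, and the value is (-2)·(1/4) − 2 = -5/2.
For Column: with q = P(E), equating a1's and a2's payoffs gives −9q + 5 = 3q − 5 ⇒ q = 5/6.

3/4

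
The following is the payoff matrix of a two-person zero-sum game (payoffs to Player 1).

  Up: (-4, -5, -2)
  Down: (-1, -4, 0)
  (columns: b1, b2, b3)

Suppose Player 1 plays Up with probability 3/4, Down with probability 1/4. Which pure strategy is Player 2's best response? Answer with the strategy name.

If Player 2 plays b1, Player 1's expected payoff is (3/4)·(-4) + (1/4)·(-1) = -13/4.
If Player 2 plays b2, Player 1's expected payoff is (3/4)·(-5) + (1/4)·(-4) = -19/4.
If Player 2 plays b3, Player 1's expected payoff is (3/4)·(-2) + (1/4)·0 = -3/2.
Player 2 minimizes Player 1's payoff; the smallest is -19/4, so the best response is b2.

b2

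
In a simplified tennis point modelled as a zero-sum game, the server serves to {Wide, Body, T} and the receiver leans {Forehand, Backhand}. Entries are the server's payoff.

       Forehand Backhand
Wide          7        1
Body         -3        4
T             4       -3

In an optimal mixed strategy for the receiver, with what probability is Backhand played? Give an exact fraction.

Row minima: Wide → 1, Body → -3, T → -3; maximin = 1.
Column maxima: Forehand → 7, Backhand → 4; minimax = 4.
1 ≠ 4, so there is no saddle point; optimal play is mixed.
T is strictly dominated by Wide, so the server never plays it.
On the remaining 2×2 (Wide, Body vs Forehand, Backhand):
Let the server play Wide with probability p. Expected payoff against Forehand: 7p + (-3)(1−p) = 10p − 3; against Backhand: 1p + 4(1−p) = −3p + 4.
Setting these equal: 10p − 3 = −3p + 4 ⇒ 13p = 7 ⇒ p = 7/13, and the value is (10)·(7/13) − 3 = 31/13.
For the receiver: with q = P(Forehand), equating Wide's and Body's payoffs gives 6q + 1 = −7q + 4 ⇒ q = 3/13.

10/13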